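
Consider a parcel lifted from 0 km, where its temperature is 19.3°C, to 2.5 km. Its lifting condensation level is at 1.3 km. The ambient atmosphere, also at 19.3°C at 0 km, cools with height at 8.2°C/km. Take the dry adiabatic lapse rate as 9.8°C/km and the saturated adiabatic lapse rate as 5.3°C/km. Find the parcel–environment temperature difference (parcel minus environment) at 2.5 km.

+1.4°C (parcel warmer than environment)

Parcel:
  0–1300 m, dry: Δz = 1.3 km ⇒ ΔT = -12.74°C; T = 6.56°C
  1300–2500 m, saturated: Δz = 1.2 km ⇒ ΔT = -6.36°C; T = 0.2°C
Environment:
  0–2500 m, environment: Δz = 2.5 km ⇒ ΔT = -20.5°C; T = -1.2°C
T_parcel − T_env = 0.2 − (-1.2) = +1.4°C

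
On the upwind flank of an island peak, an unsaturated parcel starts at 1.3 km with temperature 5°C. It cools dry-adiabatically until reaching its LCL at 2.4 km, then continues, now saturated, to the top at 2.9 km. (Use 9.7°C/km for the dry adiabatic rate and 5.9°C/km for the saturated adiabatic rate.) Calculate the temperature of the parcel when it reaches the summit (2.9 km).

From 1300 m to 2400 m (dry): cools by 9.7 × 1.1 = 10.67°C, giving -5.67°C.
From 2400 m to 2900 m (saturated): cools by 5.9 × 0.5 = 2.95°C, giving -8.62°C.

-8.62°C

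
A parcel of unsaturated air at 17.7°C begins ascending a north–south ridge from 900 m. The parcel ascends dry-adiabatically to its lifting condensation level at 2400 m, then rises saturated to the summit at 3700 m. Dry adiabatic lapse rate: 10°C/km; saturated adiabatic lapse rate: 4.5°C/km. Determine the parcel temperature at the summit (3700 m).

900 → 2400 m (dry, 10°C/km): ΔT = -10 × 1.5 = -15°C → T = 2.7°C
2400 → 3700 m (saturated, 4.5°C/km): ΔT = -4.5 × 1.3 = -5.85°C → T = -3.15°C

-3.15°C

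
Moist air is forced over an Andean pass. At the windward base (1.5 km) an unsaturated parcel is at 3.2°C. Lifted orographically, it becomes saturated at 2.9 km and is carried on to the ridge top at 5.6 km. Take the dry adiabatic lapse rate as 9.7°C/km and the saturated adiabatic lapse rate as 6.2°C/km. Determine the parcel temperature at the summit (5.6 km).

Dry to 2900 m: -9.7 × 1.4 km = -13.58°C, so T = -10.38°C.
Saturated to 5600 m: -6.2 × 2.7 km = -16.74°C, so T = -27.12°C.

-27.12°C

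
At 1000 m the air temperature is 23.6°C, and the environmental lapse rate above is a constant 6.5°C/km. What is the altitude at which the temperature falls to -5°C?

Height above start = (23.6 − (-5)) / 6.5 = 4.4 km
Altitude = 1000 m + 4400 m = 5400 m

5400 m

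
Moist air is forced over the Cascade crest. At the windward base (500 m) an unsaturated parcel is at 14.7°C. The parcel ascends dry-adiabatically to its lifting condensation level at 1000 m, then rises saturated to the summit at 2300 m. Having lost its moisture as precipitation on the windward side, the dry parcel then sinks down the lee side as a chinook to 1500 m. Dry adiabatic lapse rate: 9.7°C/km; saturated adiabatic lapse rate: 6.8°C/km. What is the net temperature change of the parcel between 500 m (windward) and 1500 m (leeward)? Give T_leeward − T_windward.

From 500 m to 1000 m (dry): cools by 9.7 × 0.5 = 4.85°C, giving 9.85°C.
From 1000 m to 2300 m (saturated): cools by 6.8 × 1.3 = 8.84°C, giving 1.01°C.
From 2300 m to 1500 m (dry descent): warms by 9.7 × 0.8 = 7.76°C, giving 8.77°C.
Net change vs windward start: 8.77 − 14.7 = -5.93°C

-5.93°C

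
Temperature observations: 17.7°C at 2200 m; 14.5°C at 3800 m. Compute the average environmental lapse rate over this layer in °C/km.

Γ = −ΔT/Δz = (17.7 − 14.5) / (3800 − 2200) m
  = 3.2°C / 1.6 km = 2°C/km

2°C/km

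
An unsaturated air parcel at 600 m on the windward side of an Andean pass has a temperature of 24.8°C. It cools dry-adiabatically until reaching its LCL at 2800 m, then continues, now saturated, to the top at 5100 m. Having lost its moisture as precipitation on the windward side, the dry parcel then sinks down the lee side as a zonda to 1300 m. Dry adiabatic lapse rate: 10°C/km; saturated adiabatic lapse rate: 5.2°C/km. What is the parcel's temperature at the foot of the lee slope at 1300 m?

From 600 m to 2800 m (dry): cools by 10 × 2.2 = 22°C, giving 2.8°C.
From 2800 m to 5100 m (saturated): cools by 5.2 × 2.3 = 11.96°C, giving -9.16°C.
From 5100 m to 1300 m (dry descent): warms by 10 × 3.8 = 38°C, giving 28.84°C.

28.84°C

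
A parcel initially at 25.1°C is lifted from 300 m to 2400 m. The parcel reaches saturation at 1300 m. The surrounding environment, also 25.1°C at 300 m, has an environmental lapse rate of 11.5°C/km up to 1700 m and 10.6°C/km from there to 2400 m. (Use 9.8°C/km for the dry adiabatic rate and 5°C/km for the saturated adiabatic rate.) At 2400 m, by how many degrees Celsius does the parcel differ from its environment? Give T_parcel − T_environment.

+8.22°C (parcel warmer than environment)

Parcel:
  300–1300 m, dry: Δz = 1 km ⇒ ΔT = -9.8°C; T = 15.3°C
  1300–2400 m, saturated: Δz = 1.1 km ⇒ ΔT = -5.5°C; T = 9.8°C
Environment:
  300–1700 m, environment, lower layer: Δz = 1.4 km ⇒ ΔT = -16.1°C; T = 9°C
  1700–2400 m, environment, upper layer: Δz = 0.7 km ⇒ ΔT = -7.42°C; T = 1.58°C
T_parcel − T_env = 9.8 − 1.58 = +8.22°C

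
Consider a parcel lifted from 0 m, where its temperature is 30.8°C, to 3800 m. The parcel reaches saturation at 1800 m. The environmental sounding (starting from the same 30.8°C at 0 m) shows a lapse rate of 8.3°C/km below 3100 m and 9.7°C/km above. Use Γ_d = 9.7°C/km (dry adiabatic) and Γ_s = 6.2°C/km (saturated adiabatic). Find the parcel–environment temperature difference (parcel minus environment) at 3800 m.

Parcel:
  From 0 m to 1800 m (dry): cools by 9.7 × 1.8 = 17.46°C, giving 13.34°C.
  From 1800 m to 3800 m (saturated): cools by 6.2 × 2 = 12.4°C, giving 0.94°C.
Environment:
  From 0 m to 3100 m (environment, lower layer): cools by 8.3 × 3.1 = 25.73°C, giving 5.07°C.
  From 3100 m to 3800 m (environment, upper layer): cools by 9.7 × 0.7 = 6.79°C, giving -1.72°C.
T_parcel − T_env = 0.94 − (-1.72) = +2.66°C

+2.66°C (parcel warmer than environment)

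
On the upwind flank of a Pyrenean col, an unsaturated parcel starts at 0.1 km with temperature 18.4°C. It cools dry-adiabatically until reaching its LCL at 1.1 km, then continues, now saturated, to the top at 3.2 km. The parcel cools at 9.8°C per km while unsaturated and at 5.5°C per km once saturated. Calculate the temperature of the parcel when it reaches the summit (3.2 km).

From 100 m to 1100 m (dry): cools by 9.8 × 1 = 9.8°C, giving 8.6°C.
From 1100 m to 3200 m (saturated): cools by 5.5 × 2.1 = 11.55°C, giving -2.95°C.

-2.95°C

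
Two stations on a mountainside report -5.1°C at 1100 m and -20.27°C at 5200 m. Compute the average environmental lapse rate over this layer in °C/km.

3.7°C/km

Γ = −ΔT/Δz = (-5.1 − (-20.27)) / (5200 − 1100) m
  = 15.17°C / 4.1 km = 3.7°C/km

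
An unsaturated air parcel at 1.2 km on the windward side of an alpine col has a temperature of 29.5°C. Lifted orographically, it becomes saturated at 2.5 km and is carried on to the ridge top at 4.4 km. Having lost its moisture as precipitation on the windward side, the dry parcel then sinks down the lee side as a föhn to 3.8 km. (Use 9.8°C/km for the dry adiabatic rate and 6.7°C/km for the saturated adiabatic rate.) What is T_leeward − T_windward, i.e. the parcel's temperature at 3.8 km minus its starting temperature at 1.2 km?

-19.59°C

Dry to 2500 m: -9.8 × 1.3 km = -12.74°C, so T = 16.76°C.
Saturated to 4400 m: -6.7 × 1.9 km = -12.73°C, so T = 4.03°C.
Dry descent to 3800 m: +9.8 × 0.6 km = +5.88°C, so T = 9.91°C.
Net change vs windward start: 9.91 − 29.5 = -19.59°C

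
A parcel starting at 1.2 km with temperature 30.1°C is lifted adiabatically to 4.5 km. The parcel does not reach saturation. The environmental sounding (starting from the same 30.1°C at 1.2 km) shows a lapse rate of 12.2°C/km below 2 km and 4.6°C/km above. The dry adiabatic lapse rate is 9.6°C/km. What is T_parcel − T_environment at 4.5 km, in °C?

Parcel:
  1200 → 4500 m (dry, 9.6°C/km): ΔT = -9.6 × 3.3 = -31.68°C → T = -1.58°C
Environment:
  1200 → 2000 m (environment, lower layer, 12.2°C/km): ΔT = -12.2 × 0.8 = -9.76°C → T = 20.34°C
  2000 → 4500 m (environment, upper layer, 4.6°C/km): ΔT = -4.6 × 2.5 = -11.5°C → T = 8.84°C
T_parcel − T_env = -1.58 − 8.84 = -10.42°C

-10.42°C (parcel cooler than environment)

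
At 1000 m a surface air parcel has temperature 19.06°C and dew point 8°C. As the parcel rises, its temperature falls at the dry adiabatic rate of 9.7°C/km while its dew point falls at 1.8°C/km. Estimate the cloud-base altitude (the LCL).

2400 m

T and T_d converge at 9.7 − 1.8 = 7.9°C per km
Height above start = (19.06 − 8) / 7.9 = 1.4 km
LCL altitude = 1000 m + 1400 m = 2400 m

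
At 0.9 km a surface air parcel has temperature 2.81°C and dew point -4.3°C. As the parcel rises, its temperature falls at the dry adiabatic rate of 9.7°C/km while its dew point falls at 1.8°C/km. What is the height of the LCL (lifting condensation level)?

1.8 km

T and T_d converge at 9.7 − 1.8 = 7.9°C per km
Height above start = (2.81 − (-4.3)) / 7.9 = 0.9 km
LCL altitude = 900 m + 900 m = 1800 m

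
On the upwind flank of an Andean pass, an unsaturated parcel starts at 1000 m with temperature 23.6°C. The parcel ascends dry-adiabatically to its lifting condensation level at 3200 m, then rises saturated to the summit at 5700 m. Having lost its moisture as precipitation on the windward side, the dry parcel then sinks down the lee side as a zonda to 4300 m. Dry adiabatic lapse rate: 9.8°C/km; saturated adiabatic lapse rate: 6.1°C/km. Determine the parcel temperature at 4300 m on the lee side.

Dry to 3200 m: -9.8 × 2.2 km = -21.56°C, so T = 2.04°C.
Saturated to 5700 m: -6.1 × 2.5 km = -15.25°C, so T = -13.21°C.
Dry descent to 4300 m: +9.8 × 1.4 km = +13.72°C, so T = 0.51°C.

0.51°C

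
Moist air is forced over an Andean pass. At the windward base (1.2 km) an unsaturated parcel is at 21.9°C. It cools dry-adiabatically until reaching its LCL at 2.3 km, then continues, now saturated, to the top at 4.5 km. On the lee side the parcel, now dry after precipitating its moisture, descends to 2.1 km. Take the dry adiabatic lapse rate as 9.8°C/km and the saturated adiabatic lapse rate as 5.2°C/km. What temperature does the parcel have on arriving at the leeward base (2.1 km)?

From 1200 m to 2300 m (dry): cools by 9.8 × 1.1 = 10.78°C, giving 11.12°C.
From 2300 m to 4500 m (saturated): cools by 5.2 × 2.2 = 11.44°C, giving -0.32°C.
From 4500 m to 2100 m (dry descent): warms by 9.8 × 2.4 = 23.52°C, giving 23.2°C.

23.2°C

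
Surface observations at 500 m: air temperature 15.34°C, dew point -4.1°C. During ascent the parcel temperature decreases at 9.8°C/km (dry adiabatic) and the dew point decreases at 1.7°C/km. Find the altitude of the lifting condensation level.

T and T_d converge at 9.8 − 1.7 = 8.1°C per km
Height above start = (15.34 − (-4.1)) / 8.1 = 2.4 km
LCL altitude = 500 m + 2400 m = 2900 m

2900 m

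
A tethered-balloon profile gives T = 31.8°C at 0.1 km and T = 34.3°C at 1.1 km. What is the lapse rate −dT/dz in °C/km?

Γ = −ΔT/Δz = (31.8 − 34.3) / (1100 − 100) m
  = -2.5°C / 1 km = -2.5°C/km

-2.5°C/km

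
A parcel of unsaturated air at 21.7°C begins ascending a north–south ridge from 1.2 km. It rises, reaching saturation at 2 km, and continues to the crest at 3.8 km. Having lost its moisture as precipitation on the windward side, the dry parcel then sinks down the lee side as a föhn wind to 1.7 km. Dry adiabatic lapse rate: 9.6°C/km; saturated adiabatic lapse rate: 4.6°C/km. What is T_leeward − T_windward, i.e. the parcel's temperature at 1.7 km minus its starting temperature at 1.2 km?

1200 → 2000 m (dry, 9.6°C/km): ΔT = -9.6 × 0.8 = -7.68°C → T = 14.02°C
2000 → 3800 m (saturated, 4.6°C/km): ΔT = -4.6 × 1.8 = -8.28°C → T = 5.74°C
3800 → 1700 m (dry descent, 9.6°C/km): ΔT = +9.6 × 2.1 = +20.16°C → T = 25.9°C
Net change vs windward start: 25.9 − 21.7 = +4.2°C

+4.2°C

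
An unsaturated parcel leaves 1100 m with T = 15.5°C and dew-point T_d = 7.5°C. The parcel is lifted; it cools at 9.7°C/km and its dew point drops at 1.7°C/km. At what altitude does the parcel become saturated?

T and T_d converge at 9.7 − 1.7 = 8°C per km
Height above start = (15.5 − 7.5) / 8 = 1 km
LCL altitude = 1100 m + 1000 m = 2100 m

2100 m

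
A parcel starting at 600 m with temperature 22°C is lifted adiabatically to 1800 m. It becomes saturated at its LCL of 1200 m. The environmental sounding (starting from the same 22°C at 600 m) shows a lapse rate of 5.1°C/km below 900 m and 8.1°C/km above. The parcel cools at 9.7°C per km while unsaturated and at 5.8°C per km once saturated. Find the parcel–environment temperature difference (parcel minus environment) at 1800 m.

Parcel:
  600 → 1200 m (dry, 9.7°C/km): ΔT = -9.7 × 0.6 = -5.82°C → T = 16.18°C
  1200 → 1800 m (saturated, 5.8°C/km): ΔT = -5.8 × 0.6 = -3.48°C → T = 12.7°C
Environment:
  600 → 900 m (environment, lower layer, 5.1°C/km): ΔT = -5.1 × 0.3 = -1.53°C → T = 20.47°C
  900 → 1800 m (environment, upper layer, 8.1°C/km): ΔT = -8.1 × 0.9 = -7.29°C → T = 13.18°C
T_parcel − T_env = 12.7 − 13.18 = -0.48°C

-0.48°C (parcel cooler than environment)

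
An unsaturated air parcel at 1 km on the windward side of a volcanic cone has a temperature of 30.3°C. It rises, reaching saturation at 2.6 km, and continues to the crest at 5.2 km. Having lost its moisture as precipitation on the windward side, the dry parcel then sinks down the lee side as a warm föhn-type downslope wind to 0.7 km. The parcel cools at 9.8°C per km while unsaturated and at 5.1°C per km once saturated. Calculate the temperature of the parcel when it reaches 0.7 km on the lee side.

Dry to 2600 m: -9.8 × 1.6 km = -15.68°C, so T = 14.62°C.
Saturated to 5200 m: -5.1 × 2.6 km = -13.26°C, so T = 1.36°C.
Dry descent to 700 m: +9.8 × 4.5 km = +44.1°C, so T = 45.46°C.

45.46°C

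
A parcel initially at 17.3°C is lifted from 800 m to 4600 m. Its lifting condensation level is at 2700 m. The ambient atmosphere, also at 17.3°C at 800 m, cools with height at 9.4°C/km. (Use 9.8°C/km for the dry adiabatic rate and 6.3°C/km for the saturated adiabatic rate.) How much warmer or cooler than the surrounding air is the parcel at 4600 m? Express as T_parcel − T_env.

+5.13°C (parcel warmer than environment)

Parcel:
  From 800 m to 2700 m (dry): cools by 9.8 × 1.9 = 18.62°C, giving -1.32°C.
  From 2700 m to 4600 m (saturated): cools by 6.3 × 1.9 = 11.97°C, giving -13.29°C.
Environment:
  From 800 m to 4600 m (environment): cools by 9.4 × 3.8 = 35.72°C, giving -18.42°C.
T_parcel − T_env = -13.29 − (-18.42) = +5.13°C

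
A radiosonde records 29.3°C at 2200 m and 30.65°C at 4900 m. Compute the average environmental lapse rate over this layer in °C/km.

Γ = −ΔT/Δz = (29.3 − 30.65) / (4900 − 2200) m
  = -1.35°C / 2.7 km = -0.5°C/km

-0.5°C/km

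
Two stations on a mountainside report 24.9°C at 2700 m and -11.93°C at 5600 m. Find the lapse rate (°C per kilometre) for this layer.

12.7°C/km

Γ = −ΔT/Δz = (24.9 − (-11.93)) / (5600 − 2700) m
  = 36.83°C / 2.9 km = 12.7°C/km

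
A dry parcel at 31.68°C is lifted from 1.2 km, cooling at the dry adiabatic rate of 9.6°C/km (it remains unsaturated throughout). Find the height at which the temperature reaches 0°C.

Height above start = (31.68 − 0) / 9.6 = 3.3 km
Altitude = 1200 m + 3300 m = 4500 m

4.5 km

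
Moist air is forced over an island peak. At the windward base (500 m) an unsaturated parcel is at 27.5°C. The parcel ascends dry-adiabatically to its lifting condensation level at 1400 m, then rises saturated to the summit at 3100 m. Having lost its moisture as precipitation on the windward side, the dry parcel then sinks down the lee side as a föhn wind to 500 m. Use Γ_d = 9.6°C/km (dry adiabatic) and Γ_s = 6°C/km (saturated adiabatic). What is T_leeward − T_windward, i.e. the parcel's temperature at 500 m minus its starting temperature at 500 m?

+6.12°C

Dry to 1400 m: -9.6 × 0.9 km = -8.64°C, so T = 18.86°C.
Saturated to 3100 m: -6 × 1.7 km = -10.2°C, so T = 8.66°C.
Dry descent to 500 m: +9.6 × 2.6 km = +24.96°C, so T = 33.62°C.
Net change vs windward start: 33.62 − 27.5 = +6.12°C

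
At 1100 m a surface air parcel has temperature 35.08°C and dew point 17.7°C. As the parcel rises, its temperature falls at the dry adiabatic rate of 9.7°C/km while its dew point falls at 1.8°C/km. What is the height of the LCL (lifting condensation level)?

T and T_d converge at 9.7 − 1.8 = 7.9°C per km
Height above start = (35.08 − 17.7) / 7.9 = 2.2 km
LCL altitude = 1100 m + 2200 m = 3300 m

3300 m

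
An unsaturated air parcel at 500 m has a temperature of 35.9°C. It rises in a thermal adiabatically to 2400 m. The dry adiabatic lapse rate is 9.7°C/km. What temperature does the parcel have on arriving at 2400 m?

500 → 2400 m (dry adiabatic, 9.7°C/km): ΔT = -9.7 × 1.9 = -18.43°C → T = 17.47°C

17.47°C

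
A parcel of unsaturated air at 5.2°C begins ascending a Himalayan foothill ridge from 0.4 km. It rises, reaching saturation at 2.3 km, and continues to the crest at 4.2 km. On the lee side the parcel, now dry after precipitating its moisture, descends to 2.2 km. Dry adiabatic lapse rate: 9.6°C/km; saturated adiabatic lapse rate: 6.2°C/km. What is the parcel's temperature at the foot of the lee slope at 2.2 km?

400–2300 m, dry: Δz = 1.9 km ⇒ ΔT = -18.24°C; T = -13.04°C
2300–4200 m, saturated: Δz = 1.9 km ⇒ ΔT = -11.78°C; T = -24.82°C
4200–2200 m, dry descent: Δz = 2 km ⇒ ΔT = +19.2°C; T = -5.62°C

-5.62°C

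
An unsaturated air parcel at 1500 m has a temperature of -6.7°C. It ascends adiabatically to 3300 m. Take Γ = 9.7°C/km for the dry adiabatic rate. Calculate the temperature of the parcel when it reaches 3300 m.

-24.16°C

1500–3300 m, dry adiabatic: Δz = 1.8 km ⇒ ΔT = -17.46°C; T = -24.16°C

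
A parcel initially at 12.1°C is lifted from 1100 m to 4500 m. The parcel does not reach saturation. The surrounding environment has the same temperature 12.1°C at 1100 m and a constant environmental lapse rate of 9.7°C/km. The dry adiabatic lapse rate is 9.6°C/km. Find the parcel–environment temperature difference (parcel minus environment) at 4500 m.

+0.34°C (parcel warmer than environment)

Parcel:
  1100–4500 m, dry: Δz = 3.4 km ⇒ ΔT = -32.64°C; T = -20.54°C
Environment:
  1100–4500 m, environment: Δz = 3.4 km ⇒ ΔT = -32.98°C; T = -20.88°C
T_parcel − T_env = -20.54 − (-20.88) = +0.34°C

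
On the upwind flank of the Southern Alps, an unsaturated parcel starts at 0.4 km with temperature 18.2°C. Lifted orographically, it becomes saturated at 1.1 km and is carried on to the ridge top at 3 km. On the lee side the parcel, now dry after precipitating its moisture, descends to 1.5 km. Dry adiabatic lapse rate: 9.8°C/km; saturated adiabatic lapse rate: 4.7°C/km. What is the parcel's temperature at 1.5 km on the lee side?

17.11°C

From 400 m to 1100 m (dry): cools by 9.8 × 0.7 = 6.86°C, giving 11.34°C.
From 1100 m to 3000 m (saturated): cools by 4.7 × 1.9 = 8.93°C, giving 2.41°C.
From 3000 m to 1500 m (dry descent): warms by 9.8 × 1.5 = 14.7°C, giving 17.11°C.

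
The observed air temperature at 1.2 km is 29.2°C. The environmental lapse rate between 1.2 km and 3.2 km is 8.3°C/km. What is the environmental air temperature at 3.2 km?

12.6°C

From 1200 m to 3200 m (environmental): cools by 8.3 × 2 = 16.6°C, giving 12.6°C.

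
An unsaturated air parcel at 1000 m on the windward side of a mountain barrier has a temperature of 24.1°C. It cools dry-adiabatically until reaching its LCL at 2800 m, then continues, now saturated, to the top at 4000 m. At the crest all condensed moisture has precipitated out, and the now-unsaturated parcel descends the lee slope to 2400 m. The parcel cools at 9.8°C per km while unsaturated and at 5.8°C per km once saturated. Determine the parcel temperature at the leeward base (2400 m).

1000–2800 m, dry: Δz = 1.8 km ⇒ ΔT = -17.64°C; T = 6.46°C
2800–4000 m, saturated: Δz = 1.2 km ⇒ ΔT = -6.96°C; T = -0.5°C
4000–2400 m, dry descent: Δz = 1.6 km ⇒ ΔT = +15.68°C; T = 15.18°C

15.18°C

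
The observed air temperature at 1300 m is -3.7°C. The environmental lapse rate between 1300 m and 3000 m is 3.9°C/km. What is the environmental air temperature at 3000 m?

From 1300 m to 3000 m (environmental): cools by 3.9 × 1.7 = 6.63°C, giving -10.33°C.

-10.33°C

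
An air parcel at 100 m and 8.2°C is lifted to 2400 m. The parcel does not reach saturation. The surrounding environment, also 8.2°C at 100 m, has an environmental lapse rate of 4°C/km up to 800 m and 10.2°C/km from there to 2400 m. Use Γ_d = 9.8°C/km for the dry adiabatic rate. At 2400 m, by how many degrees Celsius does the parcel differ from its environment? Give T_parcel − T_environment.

Parcel:
  From 100 m to 2400 m (dry): cools by 9.8 × 2.3 = 22.54°C, giving -14.34°C.
Environment:
  From 100 m to 800 m (environment, lower layer): cools by 4 × 0.7 = 2.8°C, giving 5.4°C.
  From 800 m to 2400 m (environment, upper layer): cools by 10.2 × 1.6 = 16.32°C, giving -10.92°C.
T_parcel − T_env = -14.34 − (-10.92) = -3.42°C

-3.42°C (parcel cooler than environment)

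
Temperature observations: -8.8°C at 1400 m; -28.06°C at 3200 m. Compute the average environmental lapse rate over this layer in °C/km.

10.7°C/km

Γ = −ΔT/Δz = (-8.8 − (-28.06)) / (3200 − 1400) m
  = 19.26°C / 1.8 km = 10.7°C/km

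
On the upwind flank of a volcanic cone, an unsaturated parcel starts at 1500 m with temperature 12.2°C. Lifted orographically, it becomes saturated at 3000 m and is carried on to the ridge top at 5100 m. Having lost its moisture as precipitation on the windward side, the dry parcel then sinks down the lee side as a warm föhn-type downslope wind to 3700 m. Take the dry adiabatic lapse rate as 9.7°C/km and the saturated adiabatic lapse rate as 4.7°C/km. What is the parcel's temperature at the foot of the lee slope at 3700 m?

1.36°C

1500–3000 m, dry: Δz = 1.5 km ⇒ ΔT = -14.55°C; T = -2.35°C
3000–5100 m, saturated: Δz = 2.1 km ⇒ ΔT = -9.87°C; T = -12.22°C
5100–3700 m, dry descent: Δz = 1.4 km ⇒ ΔT = +13.58°C; T = 1.36°C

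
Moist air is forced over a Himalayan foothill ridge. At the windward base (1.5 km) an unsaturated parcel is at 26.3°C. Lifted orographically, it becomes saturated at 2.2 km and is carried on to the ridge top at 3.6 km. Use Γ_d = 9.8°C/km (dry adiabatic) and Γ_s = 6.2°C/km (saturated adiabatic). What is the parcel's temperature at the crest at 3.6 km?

10.76°C

1500–2200 m, dry: Δz = 0.7 km ⇒ ΔT = -6.86°C; T = 19.44°C
2200–3600 m, saturated: Δz = 1.4 km ⇒ ΔT = -8.68°C; T = 10.76°C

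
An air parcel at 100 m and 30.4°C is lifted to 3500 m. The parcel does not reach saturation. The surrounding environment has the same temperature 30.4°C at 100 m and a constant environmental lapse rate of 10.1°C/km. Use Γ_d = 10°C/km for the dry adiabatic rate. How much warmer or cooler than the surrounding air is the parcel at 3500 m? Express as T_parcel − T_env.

Parcel:
  Dry to 3500 m: -10 × 3.4 km = -34°C, so T = -3.6°C.
Environment:
  Environment to 3500 m: -10.1 × 3.4 km = -34.34°C, so T = -3.94°C.
T_parcel − T_env = -3.6 − (-3.94) = +0.34°C

+0.34°C (parcel warmer than environment)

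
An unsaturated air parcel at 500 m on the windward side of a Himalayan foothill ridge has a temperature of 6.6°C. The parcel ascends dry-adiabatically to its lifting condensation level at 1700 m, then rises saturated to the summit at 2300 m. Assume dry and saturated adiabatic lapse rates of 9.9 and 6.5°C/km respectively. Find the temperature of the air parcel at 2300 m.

From 500 m to 1700 m (dry): cools by 9.9 × 1.2 = 11.88°C, giving -5.28°C.
From 1700 m to 2300 m (saturated): cools by 6.5 × 0.6 = 3.9°C, giving -9.18°C.

-9.18°C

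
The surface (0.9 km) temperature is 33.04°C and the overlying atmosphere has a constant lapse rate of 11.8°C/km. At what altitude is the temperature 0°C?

3.7 km

Height above start = (33.04 − 0) / 11.8 = 2.8 km
Altitude = 900 m + 2800 m = 3700 m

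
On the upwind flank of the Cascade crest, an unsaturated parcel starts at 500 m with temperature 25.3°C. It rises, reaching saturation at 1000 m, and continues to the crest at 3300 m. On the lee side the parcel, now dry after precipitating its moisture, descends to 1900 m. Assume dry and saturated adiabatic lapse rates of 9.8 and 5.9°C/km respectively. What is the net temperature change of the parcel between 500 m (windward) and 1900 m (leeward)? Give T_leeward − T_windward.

-4.75°C

500–1000 m, dry: Δz = 0.5 km ⇒ ΔT = -4.9°C; T = 20.4°C
1000–3300 m, saturated: Δz = 2.3 km ⇒ ΔT = -13.57°C; T = 6.83°C
3300–1900 m, dry descent: Δz = 1.4 km ⇒ ΔT = +13.72°C; T = 20.55°C
Net change vs windward start: 20.55 − 25.3 = -4.75°C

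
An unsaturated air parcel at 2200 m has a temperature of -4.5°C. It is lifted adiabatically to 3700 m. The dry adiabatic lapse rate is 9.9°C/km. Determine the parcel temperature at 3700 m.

2200 → 3700 m (dry adiabatic, 9.9°C/km): ΔT = -9.9 × 1.5 = -14.85°C → T = -19.35°C

-19.35°C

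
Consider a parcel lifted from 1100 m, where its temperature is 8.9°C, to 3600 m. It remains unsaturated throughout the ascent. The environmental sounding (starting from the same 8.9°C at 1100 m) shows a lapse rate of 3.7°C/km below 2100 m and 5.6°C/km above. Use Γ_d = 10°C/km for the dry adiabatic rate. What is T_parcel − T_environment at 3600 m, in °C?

Parcel:
  Dry to 3600 m: -10 × 2.5 km = -25°C, so T = -16.1°C.
Environment:
  Environment, lower layer to 2100 m: -3.7 × 1 km = -3.7°C, so T = 5.2°C.
  Environment, upper layer to 3600 m: -5.6 × 1.5 km = -8.4°C, so T = -3.2°C.
T_parcel − T_env = -16.1 − (-3.2) = -12.9°C

-12.9°C (parcel cooler than environment)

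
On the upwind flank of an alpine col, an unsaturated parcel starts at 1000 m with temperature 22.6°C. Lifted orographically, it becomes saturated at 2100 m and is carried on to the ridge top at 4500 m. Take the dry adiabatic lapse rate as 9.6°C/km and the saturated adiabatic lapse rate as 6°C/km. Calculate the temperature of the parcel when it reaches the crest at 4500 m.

-2.36°C

From 1000 m to 2100 m (dry): cools by 9.6 × 1.1 = 10.56°C, giving 12.04°C.
From 2100 m to 4500 m (saturated): cools by 6 × 2.4 = 14.4°C, giving -2.36°C.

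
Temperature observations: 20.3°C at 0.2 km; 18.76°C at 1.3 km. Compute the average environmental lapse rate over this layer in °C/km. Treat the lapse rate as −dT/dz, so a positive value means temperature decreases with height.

Γ = −ΔT/Δz = (20.3 − 18.76) / (1300 − 200) m
  = 1.54°C / 1.1 km = 1.4°C/km

1.4°C/km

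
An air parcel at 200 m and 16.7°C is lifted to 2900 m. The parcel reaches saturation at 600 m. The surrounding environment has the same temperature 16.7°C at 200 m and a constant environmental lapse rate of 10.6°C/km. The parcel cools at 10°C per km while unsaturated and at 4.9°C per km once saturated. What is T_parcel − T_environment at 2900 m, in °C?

+13.35°C (parcel warmer than environment)

Parcel:
  From 200 m to 600 m (dry): cools by 10 × 0.4 = 4°C, giving 12.7°C.
  From 600 m to 2900 m (saturated): cools by 4.9 × 2.3 = 11.27°C, giving 1.43°C.
Environment:
  From 200 m to 2900 m (environment): cools by 10.6 × 2.7 = 28.62°C, giving -11.92°C.
T_parcel − T_env = 1.43 − (-11.92) = +13.35°C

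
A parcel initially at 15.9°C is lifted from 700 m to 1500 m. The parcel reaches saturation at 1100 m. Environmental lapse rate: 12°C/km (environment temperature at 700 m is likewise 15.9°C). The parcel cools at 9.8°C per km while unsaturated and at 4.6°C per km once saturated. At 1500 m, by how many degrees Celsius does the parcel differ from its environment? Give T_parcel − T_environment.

+3.84°C (parcel warmer than environment)

Parcel:
  Dry to 1100 m: -9.8 × 0.4 km = -3.92°C, so T = 11.98°C.
  Saturated to 1500 m: -4.6 × 0.4 km = -1.84°C, so T = 10.14°C.
Environment:
  Environment to 1500 m: -12 × 0.8 km = -9.6°C, so T = 6.3°C.
T_parcel − T_env = 10.14 − 6.3 = +3.84°C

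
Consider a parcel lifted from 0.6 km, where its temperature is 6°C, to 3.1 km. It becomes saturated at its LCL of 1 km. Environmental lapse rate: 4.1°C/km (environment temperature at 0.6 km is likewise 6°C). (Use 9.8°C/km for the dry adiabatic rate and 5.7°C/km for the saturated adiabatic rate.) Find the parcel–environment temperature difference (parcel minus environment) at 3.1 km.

Parcel:
  600–1000 m, dry: Δz = 0.4 km ⇒ ΔT = -3.92°C; T = 2.08°C
  1000–3100 m, saturated: Δz = 2.1 km ⇒ ΔT = -11.97°C; T = -9.89°C
Environment:
  600–3100 m, environment: Δz = 2.5 km ⇒ ΔT = -10.25°C; T = -4.25°C
T_parcel − T_env = -9.89 − (-4.25) = -5.64°C

-5.64°C (parcel cooler than environment)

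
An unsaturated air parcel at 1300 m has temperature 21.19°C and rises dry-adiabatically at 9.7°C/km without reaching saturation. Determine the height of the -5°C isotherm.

Height above start = (21.19 − (-5)) / 9.7 = 2.7 km
Altitude = 1300 m + 2700 m = 4000 m

4000 m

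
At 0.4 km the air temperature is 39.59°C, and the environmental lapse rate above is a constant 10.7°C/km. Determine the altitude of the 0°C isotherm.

4.1 km

Height above start = (39.59 − 0) / 10.7 = 3.7 km
Altitude = 400 m + 3700 m = 4100 m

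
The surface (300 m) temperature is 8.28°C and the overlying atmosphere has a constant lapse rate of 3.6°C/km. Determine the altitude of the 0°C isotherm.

Height above start = (8.28 − 0) / 3.6 = 2.3 km
Altitude = 300 m + 2300 m = 2600 m

2600 m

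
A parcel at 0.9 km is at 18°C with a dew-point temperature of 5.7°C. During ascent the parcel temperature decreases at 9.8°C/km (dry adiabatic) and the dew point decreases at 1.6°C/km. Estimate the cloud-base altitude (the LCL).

2.4 km

T and T_d converge at 9.8 − 1.6 = 8.2°C per km
Height above start = (18 − 5.7) / 8.2 = 1.5 km
LCL altitude = 900 m + 1500 m = 2400 m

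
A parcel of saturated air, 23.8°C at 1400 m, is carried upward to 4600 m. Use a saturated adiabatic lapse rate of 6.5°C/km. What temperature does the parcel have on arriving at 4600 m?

3°C

From 1400 m to 4600 m (saturated adiabatic): cools by 6.5 × 3.2 = 20.8°C, giving 3°C.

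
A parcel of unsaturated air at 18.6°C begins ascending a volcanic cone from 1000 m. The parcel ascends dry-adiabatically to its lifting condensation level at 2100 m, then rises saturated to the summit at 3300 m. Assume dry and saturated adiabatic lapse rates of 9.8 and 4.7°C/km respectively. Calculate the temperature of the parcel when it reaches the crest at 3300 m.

1000–2100 m, dry: Δz = 1.1 km ⇒ ΔT = -10.78°C; T = 7.82°C
2100–3300 m, saturated: Δz = 1.2 km ⇒ ΔT = -5.64°C; T = 2.18°C

2.18°C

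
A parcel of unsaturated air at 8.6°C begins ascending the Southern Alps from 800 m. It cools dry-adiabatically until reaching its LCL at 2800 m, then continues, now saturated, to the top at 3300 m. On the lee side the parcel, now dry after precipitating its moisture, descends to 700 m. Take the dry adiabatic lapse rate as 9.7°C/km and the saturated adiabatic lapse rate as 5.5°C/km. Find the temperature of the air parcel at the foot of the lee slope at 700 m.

11.67°C

800–2800 m, dry: Δz = 2 km ⇒ ΔT = -19.4°C; T = -10.8°C
2800–3300 m, saturated: Δz = 0.5 km ⇒ ΔT = -2.75°C; T = -13.55°C
3300–700 m, dry descent: Δz = 2.6 km ⇒ ΔT = +25.22°C; T = 11.67°C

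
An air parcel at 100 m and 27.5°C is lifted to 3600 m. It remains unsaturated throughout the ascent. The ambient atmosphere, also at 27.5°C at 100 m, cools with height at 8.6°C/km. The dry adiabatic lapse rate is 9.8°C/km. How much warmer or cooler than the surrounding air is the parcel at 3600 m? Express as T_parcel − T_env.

Parcel:
  100 → 3600 m (dry, 9.8°C/km): ΔT = -9.8 × 3.5 = -34.3°C → T = -6.8°C
Environment:
  100 → 3600 m (environment, 8.6°C/km): ΔT = -8.6 × 3.5 = -30.1°C → T = -2.6°C
T_parcel − T_env = -6.8 − (-2.6) = -4.2°C

-4.2°C (parcel cooler than environment)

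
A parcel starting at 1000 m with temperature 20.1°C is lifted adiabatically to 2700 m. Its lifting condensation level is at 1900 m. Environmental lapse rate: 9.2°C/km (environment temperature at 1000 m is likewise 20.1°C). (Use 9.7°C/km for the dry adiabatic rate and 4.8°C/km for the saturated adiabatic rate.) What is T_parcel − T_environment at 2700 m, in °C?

Parcel:
  1000–1900 m, dry: Δz = 0.9 km ⇒ ΔT = -8.73°C; T = 11.37°C
  1900–2700 m, saturated: Δz = 0.8 km ⇒ ΔT = -3.84°C; T = 7.53°C
Environment:
  1000–2700 m, environment: Δz = 1.7 km ⇒ ΔT = -15.64°C; T = 4.46°C
T_parcel − T_env = 7.53 − 4.46 = +3.07°C

+3.07°C (parcel warmer than environment)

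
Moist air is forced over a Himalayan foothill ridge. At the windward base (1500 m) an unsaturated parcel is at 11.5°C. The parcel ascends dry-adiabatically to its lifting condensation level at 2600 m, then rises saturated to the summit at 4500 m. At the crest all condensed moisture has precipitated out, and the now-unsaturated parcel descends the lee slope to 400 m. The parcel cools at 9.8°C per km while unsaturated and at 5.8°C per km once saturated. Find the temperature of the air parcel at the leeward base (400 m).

29.88°C

1500 → 2600 m (dry, 9.8°C/km): ΔT = -9.8 × 1.1 = -10.78°C → T = 0.72°C
2600 → 4500 m (saturated, 5.8°C/km): ΔT = -5.8 × 1.9 = -11.02°C → T = -10.3°C
4500 → 400 m (dry descent, 9.8°C/km): ΔT = +9.8 × 4.1 = +40.18°C → T = 29.88°C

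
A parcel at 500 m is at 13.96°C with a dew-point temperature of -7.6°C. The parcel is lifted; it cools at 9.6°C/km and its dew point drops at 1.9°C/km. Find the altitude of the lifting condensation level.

T and T_d converge at 9.6 − 1.9 = 7.7°C per km
Height above start = (13.96 − (-7.6)) / 7.7 = 2.8 km
LCL altitude = 500 m + 2800 m = 3300 m

3300 m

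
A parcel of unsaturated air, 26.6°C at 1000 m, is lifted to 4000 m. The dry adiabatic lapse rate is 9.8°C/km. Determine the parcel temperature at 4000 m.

From 1000 m to 4000 m (dry adiabatic): cools by 9.8 × 3 = 29.4°C, giving -2.8°C.

-2.8°C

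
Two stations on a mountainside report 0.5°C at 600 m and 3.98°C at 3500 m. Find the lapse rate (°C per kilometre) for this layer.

-1.2°C/km

Γ = −ΔT/Δz = (0.5 − 3.98) / (3500 − 600) m
  = -3.48°C / 2.9 km = -1.2°C/km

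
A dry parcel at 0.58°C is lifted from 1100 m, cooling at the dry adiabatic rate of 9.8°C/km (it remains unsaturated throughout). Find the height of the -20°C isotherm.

3200 m

Height above start = (0.58 − (-20)) / 9.8 = 2.1 km
Altitude = 1100 m + 2100 m = 3200 m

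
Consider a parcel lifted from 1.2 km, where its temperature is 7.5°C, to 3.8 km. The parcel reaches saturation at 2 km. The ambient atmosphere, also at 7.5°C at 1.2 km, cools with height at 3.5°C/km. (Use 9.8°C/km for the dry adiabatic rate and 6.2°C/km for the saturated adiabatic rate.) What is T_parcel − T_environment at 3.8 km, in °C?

-9.9°C (parcel cooler than environment)

Parcel:
  Dry to 2000 m: -9.8 × 0.8 km = -7.84°C, so T = -0.34°C.
  Saturated to 3800 m: -6.2 × 1.8 km = -11.16°C, so T = -11.5°C.
Environment:
  Environment to 3800 m: -3.5 × 2.6 km = -9.1°C, so T = -1.6°C.
T_parcel − T_env = -11.5 − (-1.6) = -9.9°C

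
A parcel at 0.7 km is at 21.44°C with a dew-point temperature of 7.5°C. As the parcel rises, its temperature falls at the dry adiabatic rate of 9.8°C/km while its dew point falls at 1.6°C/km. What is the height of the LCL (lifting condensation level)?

T and T_d converge at 9.8 − 1.6 = 8.2°C per km
Height above start = (21.44 − 7.5) / 8.2 = 1.7 km
LCL altitude = 700 m + 1700 m = 2400 m

2.4 km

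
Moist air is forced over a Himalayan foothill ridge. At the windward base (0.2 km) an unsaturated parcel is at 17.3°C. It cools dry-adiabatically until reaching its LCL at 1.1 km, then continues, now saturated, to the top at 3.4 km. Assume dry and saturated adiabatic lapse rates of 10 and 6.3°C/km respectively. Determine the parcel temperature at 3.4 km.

200 → 1100 m (dry, 10°C/km): ΔT = -10 × 0.9 = -9°C → T = 8.3°C
1100 → 3400 m (saturated, 6.3°C/km): ΔT = -6.3 × 2.3 = -14.49°C → T = -6.19°C

-6.19°C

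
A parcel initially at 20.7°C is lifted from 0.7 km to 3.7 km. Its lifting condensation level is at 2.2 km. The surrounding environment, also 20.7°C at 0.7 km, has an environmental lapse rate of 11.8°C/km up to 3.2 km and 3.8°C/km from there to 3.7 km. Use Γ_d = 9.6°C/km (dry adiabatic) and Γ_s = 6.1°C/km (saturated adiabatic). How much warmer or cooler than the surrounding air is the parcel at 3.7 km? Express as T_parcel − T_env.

+7.85°C (parcel warmer than environment)

Parcel:
  700 → 2200 m (dry, 9.6°C/km): ΔT = -9.6 × 1.5 = -14.4°C → T = 6.3°C
  2200 → 3700 m (saturated, 6.1°C/km): ΔT = -6.1 × 1.5 = -9.15°C → T = -2.85°C
Environment:
  700 → 3200 m (environment, lower layer, 11.8°C/km): ΔT = -11.8 × 2.5 = -29.5°C → T = -8.8°C
  3200 → 3700 m (environment, upper layer, 3.8°C/km): ΔT = -3.8 × 0.5 = -1.9°C → T = -10.7°C
T_parcel − T_env = -2.85 − (-10.7) = +7.85°C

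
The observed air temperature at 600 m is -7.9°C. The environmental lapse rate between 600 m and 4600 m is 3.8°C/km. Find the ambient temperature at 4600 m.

-23.1°C

600–4600 m, environmental: Δz = 4 km ⇒ ΔT = -15.2°C; T = -23.1°C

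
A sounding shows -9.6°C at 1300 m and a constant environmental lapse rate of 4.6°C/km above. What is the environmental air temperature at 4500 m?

1300–4500 m, environmental: Δz = 3.2 km ⇒ ΔT = -14.72°C; T = -24.32°C

-24.32°C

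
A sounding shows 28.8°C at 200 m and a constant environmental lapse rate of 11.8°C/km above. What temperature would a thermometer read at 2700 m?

-0.7°C

From 200 m to 2700 m (environmental): cools by 11.8 × 2.5 = 29.5°C, giving -0.7°C.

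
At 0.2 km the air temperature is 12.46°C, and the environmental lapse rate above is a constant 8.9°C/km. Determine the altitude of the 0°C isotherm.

1.6 km

Height above start = (12.46 − 0) / 8.9 = 1.4 km
Altitude = 200 m + 1400 m = 1600 m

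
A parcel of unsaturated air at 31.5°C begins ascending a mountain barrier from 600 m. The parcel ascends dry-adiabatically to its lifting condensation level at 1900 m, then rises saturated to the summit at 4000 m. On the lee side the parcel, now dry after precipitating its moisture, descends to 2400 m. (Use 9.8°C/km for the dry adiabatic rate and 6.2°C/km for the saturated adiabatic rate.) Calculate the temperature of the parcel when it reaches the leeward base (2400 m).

From 600 m to 1900 m (dry): cools by 9.8 × 1.3 = 12.74°C, giving 18.76°C.
From 1900 m to 4000 m (saturated): cools by 6.2 × 2.1 = 13.02°C, giving 5.74°C.
From 4000 m to 2400 m (dry descent): warms by 9.8 × 1.6 = 15.68°C, giving 21.42°C.

21.42°C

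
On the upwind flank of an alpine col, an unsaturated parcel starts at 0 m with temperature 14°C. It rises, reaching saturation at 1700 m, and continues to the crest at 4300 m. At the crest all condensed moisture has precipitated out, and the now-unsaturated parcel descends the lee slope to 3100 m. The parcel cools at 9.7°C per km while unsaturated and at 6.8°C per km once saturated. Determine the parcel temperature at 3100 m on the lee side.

0 → 1700 m (dry, 9.7°C/km): ΔT = -9.7 × 1.7 = -16.49°C → T = -2.49°C
1700 → 4300 m (saturated, 6.8°C/km): ΔT = -6.8 × 2.6 = -17.68°C → T = -20.17°C
4300 → 3100 m (dry descent, 9.7°C/km): ΔT = +9.7 × 1.2 = +11.64°C → T = -8.53°C

-8.53°C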